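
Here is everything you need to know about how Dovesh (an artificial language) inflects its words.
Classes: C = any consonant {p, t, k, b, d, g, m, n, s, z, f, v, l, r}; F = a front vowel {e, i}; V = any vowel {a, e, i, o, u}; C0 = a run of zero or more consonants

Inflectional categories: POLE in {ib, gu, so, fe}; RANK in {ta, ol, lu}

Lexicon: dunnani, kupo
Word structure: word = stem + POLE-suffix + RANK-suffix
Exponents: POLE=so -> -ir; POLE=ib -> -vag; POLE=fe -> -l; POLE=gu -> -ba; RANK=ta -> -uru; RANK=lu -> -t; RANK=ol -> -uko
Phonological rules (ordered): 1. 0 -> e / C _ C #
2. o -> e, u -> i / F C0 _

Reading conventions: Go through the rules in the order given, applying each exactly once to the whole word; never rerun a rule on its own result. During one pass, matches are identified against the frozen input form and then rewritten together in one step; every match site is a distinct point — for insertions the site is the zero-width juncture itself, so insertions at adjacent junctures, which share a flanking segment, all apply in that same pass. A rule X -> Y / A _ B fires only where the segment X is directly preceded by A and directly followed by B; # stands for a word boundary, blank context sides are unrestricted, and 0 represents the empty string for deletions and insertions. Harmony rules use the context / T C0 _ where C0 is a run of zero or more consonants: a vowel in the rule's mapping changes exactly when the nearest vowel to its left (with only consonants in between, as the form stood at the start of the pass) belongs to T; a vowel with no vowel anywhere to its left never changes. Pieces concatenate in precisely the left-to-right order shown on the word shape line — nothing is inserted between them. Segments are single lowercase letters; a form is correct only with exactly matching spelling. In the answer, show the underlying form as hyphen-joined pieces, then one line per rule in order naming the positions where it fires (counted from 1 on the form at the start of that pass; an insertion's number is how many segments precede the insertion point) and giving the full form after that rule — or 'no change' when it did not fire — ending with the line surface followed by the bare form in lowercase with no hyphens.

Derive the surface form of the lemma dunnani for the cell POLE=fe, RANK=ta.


underlying: dunnani-l-uru
1. 0 -> e / C _ C #: no change
2. o -> e, u -> i / F C0 _: fires at position(s) 9: dunnaniliru
surface: dunnaniliru


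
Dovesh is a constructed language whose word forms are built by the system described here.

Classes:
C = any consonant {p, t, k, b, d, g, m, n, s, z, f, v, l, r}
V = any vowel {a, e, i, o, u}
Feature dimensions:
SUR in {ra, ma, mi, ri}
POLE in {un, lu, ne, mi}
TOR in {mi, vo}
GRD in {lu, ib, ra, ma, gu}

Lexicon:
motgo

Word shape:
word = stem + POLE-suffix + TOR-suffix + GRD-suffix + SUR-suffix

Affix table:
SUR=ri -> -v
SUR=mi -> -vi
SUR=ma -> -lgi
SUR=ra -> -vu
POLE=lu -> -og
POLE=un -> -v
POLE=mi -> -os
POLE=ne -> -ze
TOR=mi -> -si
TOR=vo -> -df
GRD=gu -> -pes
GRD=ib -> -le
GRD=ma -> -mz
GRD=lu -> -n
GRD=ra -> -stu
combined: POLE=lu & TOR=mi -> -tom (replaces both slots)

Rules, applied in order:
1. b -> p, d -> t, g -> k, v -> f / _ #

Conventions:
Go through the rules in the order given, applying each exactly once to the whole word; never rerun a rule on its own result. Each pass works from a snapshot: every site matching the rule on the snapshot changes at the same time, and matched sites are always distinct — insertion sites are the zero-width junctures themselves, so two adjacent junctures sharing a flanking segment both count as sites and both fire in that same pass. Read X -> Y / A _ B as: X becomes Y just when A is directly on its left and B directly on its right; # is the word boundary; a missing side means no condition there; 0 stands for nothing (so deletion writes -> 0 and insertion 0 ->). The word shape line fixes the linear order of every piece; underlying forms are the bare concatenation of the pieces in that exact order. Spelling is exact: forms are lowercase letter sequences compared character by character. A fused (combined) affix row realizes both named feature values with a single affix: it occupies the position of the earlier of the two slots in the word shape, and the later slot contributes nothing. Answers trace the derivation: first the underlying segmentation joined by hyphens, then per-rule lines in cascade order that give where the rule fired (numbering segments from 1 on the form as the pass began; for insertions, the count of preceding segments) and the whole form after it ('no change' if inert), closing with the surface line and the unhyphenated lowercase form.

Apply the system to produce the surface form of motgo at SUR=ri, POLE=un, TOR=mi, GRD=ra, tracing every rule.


underlying: motgo-v-si-stu-v
1. b -> p, d -> t, g -> k, v -> f / _ #: fires at position(s) 12: motgovsistuf
surface: motgovsistuf


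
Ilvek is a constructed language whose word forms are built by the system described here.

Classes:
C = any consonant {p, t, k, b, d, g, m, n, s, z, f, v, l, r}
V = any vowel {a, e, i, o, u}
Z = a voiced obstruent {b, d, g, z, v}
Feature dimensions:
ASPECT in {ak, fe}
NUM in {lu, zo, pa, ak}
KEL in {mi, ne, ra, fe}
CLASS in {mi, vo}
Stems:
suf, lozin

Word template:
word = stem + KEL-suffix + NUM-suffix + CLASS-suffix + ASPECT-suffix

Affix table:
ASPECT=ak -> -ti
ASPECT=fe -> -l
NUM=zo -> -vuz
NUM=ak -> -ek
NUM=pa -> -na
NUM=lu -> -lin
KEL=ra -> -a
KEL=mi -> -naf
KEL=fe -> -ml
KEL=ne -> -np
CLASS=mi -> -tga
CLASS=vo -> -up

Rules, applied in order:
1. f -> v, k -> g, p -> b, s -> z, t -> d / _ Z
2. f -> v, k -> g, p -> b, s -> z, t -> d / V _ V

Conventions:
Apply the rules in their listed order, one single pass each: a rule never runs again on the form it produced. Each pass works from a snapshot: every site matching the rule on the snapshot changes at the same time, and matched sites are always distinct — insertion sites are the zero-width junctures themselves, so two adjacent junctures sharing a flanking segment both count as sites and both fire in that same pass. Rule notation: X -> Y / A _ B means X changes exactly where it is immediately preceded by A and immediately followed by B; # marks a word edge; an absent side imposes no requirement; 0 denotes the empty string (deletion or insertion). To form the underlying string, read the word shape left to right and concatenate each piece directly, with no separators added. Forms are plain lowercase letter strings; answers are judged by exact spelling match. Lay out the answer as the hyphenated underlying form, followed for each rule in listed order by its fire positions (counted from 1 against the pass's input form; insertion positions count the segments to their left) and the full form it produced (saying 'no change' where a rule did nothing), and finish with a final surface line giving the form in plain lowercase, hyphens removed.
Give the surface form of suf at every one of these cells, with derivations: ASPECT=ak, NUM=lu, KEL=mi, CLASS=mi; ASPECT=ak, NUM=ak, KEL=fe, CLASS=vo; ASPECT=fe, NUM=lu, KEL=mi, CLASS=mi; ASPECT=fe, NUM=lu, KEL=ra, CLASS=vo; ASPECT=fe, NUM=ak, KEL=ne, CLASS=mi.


cell ASPECT=ak, NUM=lu, KEL=mi, CLASS=mi:
underlying: suf-naf-lin-tga-ti
1. f -> v, k -> g, p -> b, s -> z, t -> d / _ Z: fires at position(s) 10: sufnaflindgati
2. f -> v, k -> g, p -> b, s -> z, t -> d / V _ V: fires at position(s) 13: sufnaflindgadi
surface: sufnaflindgadi

cell ASPECT=ak, NUM=ak, KEL=fe, CLASS=vo:
underlying: suf-ml-ek-up-ti
1. f -> v, k -> g, p -> b, s -> z, t -> d / _ Z: no change
2. f -> v, k -> g, p -> b, s -> z, t -> d / V _ V: fires at position(s) 7: sufmlegupti
surface: sufmlegupti

cell ASPECT=fe, NUM=lu, KEL=mi, CLASS=mi:
underlying: suf-naf-lin-tga-l
1. f -> v, k -> g, p -> b, s -> z, t -> d / _ Z: fires at position(s) 10: sufnaflindgal
2. f -> v, k -> g, p -> b, s -> z, t -> d / V _ V: no change
surface: sufnaflindgal

cell ASPECT=fe, NUM=lu, KEL=ra, CLASS=vo:
underlying: suf-a-lin-up-l
1. f -> v, k -> g, p -> b, s -> z, t -> d / _ Z: no change
2. f -> v, k -> g, p -> b, s -> z, t -> d / V _ V: fires at position(s) 3: suvalinupl
surface: suvalinupl

cell ASPECT=fe, NUM=ak, KEL=ne, CLASS=mi:
underlying: suf-np-ek-tga-l
1. f -> v, k -> g, p -> b, s -> z, t -> d / _ Z: fires at position(s) 8: sufnpekdgal
2. f -> v, k -> g, p -> b, s -> z, t -> d / V _ V: no change
surface: sufnpekdgal


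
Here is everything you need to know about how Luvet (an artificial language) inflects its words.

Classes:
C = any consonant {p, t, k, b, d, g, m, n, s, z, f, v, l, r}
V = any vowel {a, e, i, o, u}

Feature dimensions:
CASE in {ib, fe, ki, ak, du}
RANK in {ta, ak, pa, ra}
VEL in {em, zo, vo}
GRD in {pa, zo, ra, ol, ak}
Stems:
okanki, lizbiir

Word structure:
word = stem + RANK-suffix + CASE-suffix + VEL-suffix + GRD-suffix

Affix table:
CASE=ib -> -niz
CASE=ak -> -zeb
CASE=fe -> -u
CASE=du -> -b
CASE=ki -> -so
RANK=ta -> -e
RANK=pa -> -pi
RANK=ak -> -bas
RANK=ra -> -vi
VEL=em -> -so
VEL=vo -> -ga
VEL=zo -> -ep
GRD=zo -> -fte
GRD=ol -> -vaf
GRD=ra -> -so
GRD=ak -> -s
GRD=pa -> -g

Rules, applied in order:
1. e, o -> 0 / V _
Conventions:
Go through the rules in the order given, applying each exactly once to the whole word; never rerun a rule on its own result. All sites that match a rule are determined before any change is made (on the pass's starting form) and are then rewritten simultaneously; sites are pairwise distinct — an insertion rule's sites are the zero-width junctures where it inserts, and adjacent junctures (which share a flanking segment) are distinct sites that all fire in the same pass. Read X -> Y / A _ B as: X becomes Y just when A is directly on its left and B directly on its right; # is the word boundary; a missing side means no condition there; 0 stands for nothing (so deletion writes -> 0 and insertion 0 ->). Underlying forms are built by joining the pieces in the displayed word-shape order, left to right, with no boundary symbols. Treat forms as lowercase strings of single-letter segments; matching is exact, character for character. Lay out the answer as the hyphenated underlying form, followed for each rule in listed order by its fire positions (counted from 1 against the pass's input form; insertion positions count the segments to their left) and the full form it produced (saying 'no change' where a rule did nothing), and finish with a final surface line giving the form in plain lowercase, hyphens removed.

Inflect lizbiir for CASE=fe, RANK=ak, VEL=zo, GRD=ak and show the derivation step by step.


underlying: lizbiir-bas-u-ep-s
1. e, o -> 0 / V _: fires at position(s) 12: lizbiirbasups
surface: lizbiirbasups


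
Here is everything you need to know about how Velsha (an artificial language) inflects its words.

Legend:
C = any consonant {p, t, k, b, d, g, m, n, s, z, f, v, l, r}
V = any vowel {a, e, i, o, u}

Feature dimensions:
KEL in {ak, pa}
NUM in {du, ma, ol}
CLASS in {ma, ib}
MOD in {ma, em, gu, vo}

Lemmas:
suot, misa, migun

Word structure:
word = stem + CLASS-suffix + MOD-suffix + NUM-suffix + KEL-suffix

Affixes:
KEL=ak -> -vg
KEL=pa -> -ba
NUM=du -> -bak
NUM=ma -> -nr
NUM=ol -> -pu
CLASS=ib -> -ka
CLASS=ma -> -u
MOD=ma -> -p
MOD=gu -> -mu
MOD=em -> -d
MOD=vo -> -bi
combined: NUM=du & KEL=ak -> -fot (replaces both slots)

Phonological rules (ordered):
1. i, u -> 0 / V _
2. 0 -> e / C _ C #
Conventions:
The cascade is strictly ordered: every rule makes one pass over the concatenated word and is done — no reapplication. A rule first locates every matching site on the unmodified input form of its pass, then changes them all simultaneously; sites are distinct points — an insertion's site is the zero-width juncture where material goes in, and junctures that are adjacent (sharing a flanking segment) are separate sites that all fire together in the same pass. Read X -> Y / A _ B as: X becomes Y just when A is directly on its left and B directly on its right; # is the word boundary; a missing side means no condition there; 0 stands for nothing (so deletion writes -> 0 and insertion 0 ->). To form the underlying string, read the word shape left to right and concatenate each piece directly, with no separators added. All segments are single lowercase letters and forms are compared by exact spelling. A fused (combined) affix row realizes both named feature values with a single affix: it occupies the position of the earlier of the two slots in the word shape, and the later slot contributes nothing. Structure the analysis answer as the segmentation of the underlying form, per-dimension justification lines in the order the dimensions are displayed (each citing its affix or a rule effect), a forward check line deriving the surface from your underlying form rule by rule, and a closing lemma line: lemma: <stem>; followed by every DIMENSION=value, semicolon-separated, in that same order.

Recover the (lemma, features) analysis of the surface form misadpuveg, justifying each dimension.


underlying: misa-u-d-pu-vg
KEL=ak - signalled by the affix -vg
NUM=ol - signalled by the affix -pu
CLASS=ma - signalled by the affix -u
MOD=em - signalled by the affix -d
check: misaudpuvg -> misadpuvg -> misadpuveg
lemma: misa; KEL=ak; NUM=ol; CLASS=ma; MOD=em


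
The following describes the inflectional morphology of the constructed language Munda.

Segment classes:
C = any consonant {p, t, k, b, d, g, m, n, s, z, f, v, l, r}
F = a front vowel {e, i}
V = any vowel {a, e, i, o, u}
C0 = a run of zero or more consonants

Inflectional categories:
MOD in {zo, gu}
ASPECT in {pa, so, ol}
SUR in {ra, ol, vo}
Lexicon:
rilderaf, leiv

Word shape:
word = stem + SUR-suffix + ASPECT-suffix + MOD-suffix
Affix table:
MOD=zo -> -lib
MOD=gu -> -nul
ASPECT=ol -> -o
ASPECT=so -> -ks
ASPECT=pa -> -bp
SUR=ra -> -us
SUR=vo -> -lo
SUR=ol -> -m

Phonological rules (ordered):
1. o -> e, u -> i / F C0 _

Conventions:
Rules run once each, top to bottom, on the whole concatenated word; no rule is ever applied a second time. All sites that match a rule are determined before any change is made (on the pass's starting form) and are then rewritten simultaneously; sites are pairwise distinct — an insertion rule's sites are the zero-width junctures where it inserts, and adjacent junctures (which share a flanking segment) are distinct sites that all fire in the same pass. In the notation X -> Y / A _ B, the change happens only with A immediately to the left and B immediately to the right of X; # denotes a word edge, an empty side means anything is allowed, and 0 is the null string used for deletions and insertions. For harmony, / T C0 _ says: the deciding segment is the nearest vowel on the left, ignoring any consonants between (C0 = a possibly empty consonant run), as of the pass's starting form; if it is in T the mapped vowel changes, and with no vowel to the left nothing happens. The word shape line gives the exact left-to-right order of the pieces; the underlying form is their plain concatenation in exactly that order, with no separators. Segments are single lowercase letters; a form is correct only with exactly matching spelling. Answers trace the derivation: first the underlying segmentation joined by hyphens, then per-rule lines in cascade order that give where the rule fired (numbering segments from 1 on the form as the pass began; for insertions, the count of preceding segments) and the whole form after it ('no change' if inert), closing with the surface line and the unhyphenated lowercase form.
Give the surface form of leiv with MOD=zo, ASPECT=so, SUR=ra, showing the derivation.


underlying: leiv-us-ks-lib
1. o -> e, u -> i / F C0 _: fires at position(s) 5: leiviskslib
surface: leiviskslib


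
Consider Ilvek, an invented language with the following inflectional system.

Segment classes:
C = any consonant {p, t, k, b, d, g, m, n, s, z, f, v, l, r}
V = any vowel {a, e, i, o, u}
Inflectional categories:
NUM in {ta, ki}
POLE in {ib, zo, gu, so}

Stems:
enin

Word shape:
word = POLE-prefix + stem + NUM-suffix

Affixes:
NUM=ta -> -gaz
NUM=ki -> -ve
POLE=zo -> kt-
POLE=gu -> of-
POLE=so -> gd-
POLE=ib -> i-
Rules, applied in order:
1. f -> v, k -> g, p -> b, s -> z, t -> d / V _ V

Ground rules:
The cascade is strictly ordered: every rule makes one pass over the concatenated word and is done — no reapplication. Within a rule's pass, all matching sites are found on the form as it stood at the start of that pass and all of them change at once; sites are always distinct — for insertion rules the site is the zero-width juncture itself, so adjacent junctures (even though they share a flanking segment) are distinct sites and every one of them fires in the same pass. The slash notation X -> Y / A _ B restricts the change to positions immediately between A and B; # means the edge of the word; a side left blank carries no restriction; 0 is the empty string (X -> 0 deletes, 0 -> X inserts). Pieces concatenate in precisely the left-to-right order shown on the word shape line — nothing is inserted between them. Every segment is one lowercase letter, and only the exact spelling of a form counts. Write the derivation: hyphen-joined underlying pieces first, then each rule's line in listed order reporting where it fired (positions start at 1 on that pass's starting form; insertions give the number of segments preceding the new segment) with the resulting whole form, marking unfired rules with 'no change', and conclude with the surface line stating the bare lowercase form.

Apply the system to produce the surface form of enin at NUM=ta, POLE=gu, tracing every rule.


underlying: of-enin-gaz
1. f -> v, k -> g, p -> b, s -> z, t -> d / V _ V: fires at position(s) 2: oveningaz
surface: oveningaz


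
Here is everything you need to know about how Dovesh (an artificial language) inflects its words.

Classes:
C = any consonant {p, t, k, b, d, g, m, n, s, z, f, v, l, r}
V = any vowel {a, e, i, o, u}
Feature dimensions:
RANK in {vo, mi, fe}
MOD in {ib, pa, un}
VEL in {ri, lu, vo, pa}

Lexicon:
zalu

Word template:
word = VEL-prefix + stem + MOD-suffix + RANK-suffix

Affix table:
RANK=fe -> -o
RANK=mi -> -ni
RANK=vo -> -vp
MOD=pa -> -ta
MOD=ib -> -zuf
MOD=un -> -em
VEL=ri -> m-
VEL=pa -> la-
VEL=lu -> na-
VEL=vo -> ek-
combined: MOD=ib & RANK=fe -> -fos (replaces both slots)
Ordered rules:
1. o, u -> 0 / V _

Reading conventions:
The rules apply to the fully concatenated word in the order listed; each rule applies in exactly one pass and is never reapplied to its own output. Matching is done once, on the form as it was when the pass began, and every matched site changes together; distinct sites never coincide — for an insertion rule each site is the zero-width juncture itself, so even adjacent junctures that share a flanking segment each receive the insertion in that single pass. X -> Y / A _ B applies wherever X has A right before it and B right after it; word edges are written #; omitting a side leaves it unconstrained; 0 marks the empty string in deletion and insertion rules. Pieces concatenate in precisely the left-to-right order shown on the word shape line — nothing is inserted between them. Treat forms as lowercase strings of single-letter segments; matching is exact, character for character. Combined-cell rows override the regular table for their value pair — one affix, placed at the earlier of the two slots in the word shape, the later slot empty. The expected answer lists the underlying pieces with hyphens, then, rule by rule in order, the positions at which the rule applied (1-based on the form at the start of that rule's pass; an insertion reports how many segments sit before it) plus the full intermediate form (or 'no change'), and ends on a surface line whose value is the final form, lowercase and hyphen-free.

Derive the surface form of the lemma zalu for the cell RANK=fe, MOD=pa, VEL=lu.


underlying: na-zalu-ta-o
1. o, u -> 0 / V _: fires at position(s) 9: nazaluta
surface: nazaluta


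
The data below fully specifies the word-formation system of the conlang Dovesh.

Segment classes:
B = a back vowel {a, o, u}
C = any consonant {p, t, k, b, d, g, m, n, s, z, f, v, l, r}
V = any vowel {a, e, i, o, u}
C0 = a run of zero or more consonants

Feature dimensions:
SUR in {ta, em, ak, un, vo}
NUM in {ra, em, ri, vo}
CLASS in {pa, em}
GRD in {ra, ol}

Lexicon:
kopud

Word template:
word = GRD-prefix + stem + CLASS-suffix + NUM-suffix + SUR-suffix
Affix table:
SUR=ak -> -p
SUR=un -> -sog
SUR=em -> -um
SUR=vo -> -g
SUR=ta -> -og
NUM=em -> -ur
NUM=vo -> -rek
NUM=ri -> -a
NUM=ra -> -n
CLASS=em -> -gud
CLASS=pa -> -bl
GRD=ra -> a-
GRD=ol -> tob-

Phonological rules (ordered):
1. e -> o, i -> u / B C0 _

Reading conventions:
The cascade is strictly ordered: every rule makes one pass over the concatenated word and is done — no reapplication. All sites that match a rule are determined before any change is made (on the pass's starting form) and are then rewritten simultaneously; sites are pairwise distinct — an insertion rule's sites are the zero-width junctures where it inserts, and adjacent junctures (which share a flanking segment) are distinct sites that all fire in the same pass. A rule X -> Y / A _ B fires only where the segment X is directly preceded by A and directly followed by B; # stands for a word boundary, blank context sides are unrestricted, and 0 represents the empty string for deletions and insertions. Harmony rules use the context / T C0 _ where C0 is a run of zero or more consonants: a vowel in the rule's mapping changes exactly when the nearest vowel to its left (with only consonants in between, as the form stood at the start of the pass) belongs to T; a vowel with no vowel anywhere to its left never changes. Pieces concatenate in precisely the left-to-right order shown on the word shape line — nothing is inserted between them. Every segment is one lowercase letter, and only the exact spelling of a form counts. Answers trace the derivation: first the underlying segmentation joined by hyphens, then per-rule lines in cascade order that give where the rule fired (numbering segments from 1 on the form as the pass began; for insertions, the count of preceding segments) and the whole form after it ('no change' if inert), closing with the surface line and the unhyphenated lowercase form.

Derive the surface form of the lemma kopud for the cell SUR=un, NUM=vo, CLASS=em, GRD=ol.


underlying: tob-kopud-gud-rek-sog
1. e -> o, i -> u / B C0 _: fires at position(s) 13: tobkopudgudroksog
surface: tobkopudgudroksog


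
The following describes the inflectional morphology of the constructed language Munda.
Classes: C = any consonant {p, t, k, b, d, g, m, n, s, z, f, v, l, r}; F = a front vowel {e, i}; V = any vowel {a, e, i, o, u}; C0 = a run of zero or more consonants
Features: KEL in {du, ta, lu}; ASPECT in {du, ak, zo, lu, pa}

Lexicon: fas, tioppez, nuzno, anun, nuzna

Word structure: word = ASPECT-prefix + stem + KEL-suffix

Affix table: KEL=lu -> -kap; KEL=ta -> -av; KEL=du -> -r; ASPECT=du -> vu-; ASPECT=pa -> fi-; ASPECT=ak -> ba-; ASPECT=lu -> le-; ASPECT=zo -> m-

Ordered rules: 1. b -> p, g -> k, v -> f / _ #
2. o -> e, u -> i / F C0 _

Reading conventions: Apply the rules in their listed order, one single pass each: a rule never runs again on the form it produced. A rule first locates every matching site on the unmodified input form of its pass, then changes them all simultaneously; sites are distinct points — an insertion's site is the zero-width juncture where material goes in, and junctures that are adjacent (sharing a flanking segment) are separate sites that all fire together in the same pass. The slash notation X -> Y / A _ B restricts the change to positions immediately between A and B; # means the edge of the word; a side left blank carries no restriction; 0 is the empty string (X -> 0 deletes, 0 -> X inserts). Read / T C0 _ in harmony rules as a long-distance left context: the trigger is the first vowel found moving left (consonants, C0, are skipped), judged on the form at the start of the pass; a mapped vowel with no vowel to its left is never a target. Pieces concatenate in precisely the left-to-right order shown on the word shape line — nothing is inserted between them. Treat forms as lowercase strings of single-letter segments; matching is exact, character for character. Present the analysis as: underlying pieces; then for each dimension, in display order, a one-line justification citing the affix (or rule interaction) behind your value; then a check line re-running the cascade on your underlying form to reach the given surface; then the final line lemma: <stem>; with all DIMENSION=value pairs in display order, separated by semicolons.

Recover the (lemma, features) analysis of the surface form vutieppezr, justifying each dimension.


underlying: vu-tioppez-r
KEL=du - signalled by the affix -r
ASPECT=du - signalled by the affix vu-
check: vutioppezr -> vutioppezr -> vutieppezr
lemma: tioppez; KEL=du; ASPECT=du


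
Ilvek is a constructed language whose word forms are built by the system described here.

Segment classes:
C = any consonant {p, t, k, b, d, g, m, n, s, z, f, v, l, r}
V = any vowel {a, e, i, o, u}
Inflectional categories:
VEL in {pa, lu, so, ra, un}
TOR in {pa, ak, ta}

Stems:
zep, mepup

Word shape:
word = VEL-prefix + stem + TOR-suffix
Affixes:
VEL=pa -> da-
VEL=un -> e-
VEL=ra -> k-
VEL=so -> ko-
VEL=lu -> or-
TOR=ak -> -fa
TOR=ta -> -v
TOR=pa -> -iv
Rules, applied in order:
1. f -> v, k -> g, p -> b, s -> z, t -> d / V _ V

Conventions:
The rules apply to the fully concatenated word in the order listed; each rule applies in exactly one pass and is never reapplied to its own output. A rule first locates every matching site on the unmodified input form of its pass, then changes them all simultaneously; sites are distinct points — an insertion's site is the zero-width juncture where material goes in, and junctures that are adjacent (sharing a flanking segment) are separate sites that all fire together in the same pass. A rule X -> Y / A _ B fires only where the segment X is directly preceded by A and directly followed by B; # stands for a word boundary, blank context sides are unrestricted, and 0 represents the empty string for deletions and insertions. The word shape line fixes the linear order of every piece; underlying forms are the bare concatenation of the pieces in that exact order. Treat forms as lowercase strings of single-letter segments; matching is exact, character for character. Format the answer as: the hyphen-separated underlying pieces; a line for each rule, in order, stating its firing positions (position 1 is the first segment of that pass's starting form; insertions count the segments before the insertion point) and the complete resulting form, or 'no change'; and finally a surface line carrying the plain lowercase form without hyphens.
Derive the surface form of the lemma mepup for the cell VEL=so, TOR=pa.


underlying: ko-mepup-iv
1. f -> v, k -> g, p -> b, s -> z, t -> d / V _ V: fires at position(s) 5, 7: komebubiv
surface: komebubiv


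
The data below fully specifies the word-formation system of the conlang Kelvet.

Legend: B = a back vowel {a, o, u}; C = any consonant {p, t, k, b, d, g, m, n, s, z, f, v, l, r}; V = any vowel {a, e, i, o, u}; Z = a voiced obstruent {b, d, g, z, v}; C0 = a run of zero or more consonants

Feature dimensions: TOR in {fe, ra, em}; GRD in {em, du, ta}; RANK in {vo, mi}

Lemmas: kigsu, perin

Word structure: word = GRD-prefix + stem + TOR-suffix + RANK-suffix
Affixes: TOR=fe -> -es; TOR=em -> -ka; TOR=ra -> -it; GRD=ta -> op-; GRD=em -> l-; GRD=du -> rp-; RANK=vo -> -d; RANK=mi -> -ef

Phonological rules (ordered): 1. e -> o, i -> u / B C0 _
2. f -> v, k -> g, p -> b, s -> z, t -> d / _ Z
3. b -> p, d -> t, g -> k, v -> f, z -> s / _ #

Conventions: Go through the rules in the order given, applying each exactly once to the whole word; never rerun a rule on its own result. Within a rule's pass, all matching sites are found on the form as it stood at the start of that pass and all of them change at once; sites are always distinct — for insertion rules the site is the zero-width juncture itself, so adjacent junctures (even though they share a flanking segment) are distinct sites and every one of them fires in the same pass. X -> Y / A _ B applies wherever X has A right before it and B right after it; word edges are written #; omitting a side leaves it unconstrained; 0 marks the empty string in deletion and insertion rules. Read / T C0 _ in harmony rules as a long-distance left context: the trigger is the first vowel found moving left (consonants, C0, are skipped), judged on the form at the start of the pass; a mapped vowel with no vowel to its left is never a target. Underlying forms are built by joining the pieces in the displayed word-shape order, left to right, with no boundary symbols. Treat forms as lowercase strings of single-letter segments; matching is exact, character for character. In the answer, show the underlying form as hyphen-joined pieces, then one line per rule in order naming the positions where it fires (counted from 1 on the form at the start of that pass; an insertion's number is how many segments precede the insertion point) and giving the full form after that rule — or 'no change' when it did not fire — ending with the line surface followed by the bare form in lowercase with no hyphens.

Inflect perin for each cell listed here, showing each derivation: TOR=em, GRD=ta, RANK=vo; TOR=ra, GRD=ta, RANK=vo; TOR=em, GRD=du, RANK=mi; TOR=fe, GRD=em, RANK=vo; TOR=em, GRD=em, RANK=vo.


cell TOR=em, GRD=ta, RANK=vo:
underlying: op-perin-ka-d
1. e -> o, i -> u / B C0 _: fires at position(s) 4: opporinkad
2. f -> v, k -> g, p -> b, s -> z, t -> d / _ Z: no change
3. b -> p, d -> t, g -> k, v -> f, z -> s / _ #: fires at position(s) 10: opporinkat
surface: opporinkat

cell TOR=ra, GRD=ta, RANK=vo:
underlying: op-perin-it-d
1. e -> o, i -> u / B C0 _: fires at position(s) 4: opporinitd
2. f -> v, k -> g, p -> b, s -> z, t -> d / _ Z: fires at position(s) 9: opporinidd
3. b -> p, d -> t, g -> k, v -> f, z -> s / _ #: fires at position(s) 10: opporinidt
surface: opporinidt

cell TOR=em, GRD=du, RANK=mi:
underlying: rp-perin-ka-ef
1. e -> o, i -> u / B C0 _: fires at position(s) 10: rpperinkaof
2. f -> v, k -> g, p -> b, s -> z, t -> d / _ Z: no change
3. b -> p, d -> t, g -> k, v -> f, z -> s / _ #: no change
surface: rpperinkaof

cell TOR=fe, GRD=em, RANK=vo:
underlying: l-perin-es-d
1. e -> o, i -> u / B C0 _: no change
2. f -> v, k -> g, p -> b, s -> z, t -> d / _ Z: fires at position(s) 8: lperinezd
3. b -> p, d -> t, g -> k, v -> f, z -> s / _ #: fires at position(s) 9: lperinezt
surface: lperinezt

cell TOR=em, GRD=em, RANK=vo:
underlying: l-perin-ka-d
1. e -> o, i -> u / B C0 _: no change
2. f -> v, k -> g, p -> b, s -> z, t -> d / _ Z: no change
3. b -> p, d -> t, g -> k, v -> f, z -> s / _ #: fires at position(s) 9: lperinkat
surface: lperinkat


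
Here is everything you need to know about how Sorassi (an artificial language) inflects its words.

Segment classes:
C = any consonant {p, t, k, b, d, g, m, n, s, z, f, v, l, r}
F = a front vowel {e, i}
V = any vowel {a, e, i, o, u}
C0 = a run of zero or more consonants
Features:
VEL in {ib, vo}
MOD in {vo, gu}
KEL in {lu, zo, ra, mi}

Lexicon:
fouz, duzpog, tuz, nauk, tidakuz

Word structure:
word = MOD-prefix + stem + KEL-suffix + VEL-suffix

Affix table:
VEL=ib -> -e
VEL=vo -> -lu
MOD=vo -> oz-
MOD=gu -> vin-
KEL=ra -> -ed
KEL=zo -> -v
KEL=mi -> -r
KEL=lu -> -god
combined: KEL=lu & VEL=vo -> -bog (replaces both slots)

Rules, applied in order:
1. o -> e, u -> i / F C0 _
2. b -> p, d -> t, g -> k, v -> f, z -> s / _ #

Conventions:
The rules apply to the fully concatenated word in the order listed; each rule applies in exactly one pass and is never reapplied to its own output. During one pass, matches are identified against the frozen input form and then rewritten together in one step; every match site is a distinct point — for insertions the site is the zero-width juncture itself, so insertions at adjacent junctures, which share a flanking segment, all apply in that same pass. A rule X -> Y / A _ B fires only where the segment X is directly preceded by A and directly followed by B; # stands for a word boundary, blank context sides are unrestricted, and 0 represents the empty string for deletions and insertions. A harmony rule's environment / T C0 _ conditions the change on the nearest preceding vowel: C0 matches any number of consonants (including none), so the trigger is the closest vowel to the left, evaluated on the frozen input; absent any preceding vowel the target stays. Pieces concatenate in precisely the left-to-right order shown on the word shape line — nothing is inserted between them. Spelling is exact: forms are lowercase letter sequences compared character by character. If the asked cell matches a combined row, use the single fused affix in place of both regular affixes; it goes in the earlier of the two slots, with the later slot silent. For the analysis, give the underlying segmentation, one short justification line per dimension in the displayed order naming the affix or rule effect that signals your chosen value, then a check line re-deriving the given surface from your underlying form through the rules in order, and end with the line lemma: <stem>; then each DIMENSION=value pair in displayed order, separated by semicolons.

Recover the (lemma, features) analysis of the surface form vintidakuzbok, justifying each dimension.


underlying: vin-tidakuz-bog
VEL=vo - signalled by the combined affix row
MOD=gu - signalled by the affix vin-
KEL=lu - signalled by the combined affix row
check: vintidakuzbog -> vintidakuzbog -> vintidakuzbok
lemma: tidakuz; VEL=vo; MOD=gu; KEL=lu


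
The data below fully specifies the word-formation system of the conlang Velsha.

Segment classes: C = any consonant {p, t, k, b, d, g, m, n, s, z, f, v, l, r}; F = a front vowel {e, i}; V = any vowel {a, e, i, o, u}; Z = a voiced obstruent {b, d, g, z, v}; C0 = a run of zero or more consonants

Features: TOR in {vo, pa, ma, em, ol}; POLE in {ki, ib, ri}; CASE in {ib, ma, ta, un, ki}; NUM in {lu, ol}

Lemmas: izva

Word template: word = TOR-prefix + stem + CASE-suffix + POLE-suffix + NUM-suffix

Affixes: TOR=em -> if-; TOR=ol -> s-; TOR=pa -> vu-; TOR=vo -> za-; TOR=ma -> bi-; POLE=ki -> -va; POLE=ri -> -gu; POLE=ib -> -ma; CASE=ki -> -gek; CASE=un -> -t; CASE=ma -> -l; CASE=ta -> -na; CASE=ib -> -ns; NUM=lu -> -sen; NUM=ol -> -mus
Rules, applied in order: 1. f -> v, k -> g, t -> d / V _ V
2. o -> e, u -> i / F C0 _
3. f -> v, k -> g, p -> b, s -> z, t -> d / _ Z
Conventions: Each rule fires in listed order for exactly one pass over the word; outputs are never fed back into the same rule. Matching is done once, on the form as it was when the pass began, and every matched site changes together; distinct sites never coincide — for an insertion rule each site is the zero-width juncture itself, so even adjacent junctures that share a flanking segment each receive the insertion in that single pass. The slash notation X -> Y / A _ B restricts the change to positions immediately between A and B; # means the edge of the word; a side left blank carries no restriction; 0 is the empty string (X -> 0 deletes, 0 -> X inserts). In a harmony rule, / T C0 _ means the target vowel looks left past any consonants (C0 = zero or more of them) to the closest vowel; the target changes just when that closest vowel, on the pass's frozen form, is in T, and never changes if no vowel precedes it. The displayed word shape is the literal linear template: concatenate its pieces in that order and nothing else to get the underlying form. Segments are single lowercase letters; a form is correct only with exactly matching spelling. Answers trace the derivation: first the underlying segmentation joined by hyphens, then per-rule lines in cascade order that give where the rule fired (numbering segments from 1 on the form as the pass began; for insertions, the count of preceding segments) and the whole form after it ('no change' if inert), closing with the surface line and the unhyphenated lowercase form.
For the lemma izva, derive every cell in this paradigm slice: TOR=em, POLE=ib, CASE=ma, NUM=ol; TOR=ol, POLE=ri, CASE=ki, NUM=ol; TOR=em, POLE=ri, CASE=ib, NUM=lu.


cell TOR=em, POLE=ib, CASE=ma, NUM=ol:
underlying: if-izva-l-ma-mus
1. f -> v, k -> g, t -> d / V _ V: fires at position(s) 2: ivizvalmamus
2. o -> e, u -> i / F C0 _: no change
3. f -> v, k -> g, p -> b, s -> z, t -> d / _ Z: no change
surface: ivizvalmamus

cell TOR=ol, POLE=ri, CASE=ki, NUM=ol:
underlying: s-izva-gek-gu-mus
1. f -> v, k -> g, t -> d / V _ V: no change
2. o -> e, u -> i / F C0 _: fires at position(s) 10: sizvagekgimus
3. f -> v, k -> g, p -> b, s -> z, t -> d / _ Z: fires at position(s) 8: sizvageggimus
surface: sizvageggimus

cell TOR=em, POLE=ri, CASE=ib, NUM=lu:
underlying: if-izva-ns-gu-sen
1. f -> v, k -> g, t -> d / V _ V: fires at position(s) 2: ivizvansgusen
2. o -> e, u -> i / F C0 _: no change
3. f -> v, k -> g, p -> b, s -> z, t -> d / _ Z: fires at position(s) 8: ivizvanzgusen
surface: ivizvanzgusen


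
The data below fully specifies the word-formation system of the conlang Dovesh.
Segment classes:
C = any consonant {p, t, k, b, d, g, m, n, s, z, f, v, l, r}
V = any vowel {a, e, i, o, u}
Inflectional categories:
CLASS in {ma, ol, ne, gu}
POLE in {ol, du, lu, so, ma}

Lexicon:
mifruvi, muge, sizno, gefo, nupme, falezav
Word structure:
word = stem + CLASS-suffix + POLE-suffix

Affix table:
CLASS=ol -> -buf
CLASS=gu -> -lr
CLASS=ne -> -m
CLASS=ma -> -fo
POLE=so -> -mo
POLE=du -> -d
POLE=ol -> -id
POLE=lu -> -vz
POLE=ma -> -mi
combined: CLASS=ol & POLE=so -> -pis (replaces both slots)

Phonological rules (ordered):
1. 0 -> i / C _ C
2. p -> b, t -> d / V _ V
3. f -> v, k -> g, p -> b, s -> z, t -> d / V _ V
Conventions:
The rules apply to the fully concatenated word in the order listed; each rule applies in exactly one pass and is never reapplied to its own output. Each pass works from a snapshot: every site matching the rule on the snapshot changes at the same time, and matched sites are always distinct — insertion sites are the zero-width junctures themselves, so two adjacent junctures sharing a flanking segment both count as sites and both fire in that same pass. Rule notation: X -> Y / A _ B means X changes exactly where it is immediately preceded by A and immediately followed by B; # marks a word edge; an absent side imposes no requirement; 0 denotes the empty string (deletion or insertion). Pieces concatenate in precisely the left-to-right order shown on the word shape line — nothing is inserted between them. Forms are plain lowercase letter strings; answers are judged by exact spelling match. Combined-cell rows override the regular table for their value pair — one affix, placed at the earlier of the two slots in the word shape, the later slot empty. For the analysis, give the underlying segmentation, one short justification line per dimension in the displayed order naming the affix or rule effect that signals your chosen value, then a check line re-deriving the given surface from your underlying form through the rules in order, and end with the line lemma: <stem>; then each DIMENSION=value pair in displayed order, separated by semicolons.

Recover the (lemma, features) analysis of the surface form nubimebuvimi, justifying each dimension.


underlying: nupme-buf-mi
CLASS=ol - signalled by the affix -buf
POLE=ma - signalled by the affix -mi
check: nupmebufmi -> nupimebufimi -> nubimebufimi -> nubimebuvimi
lemma: nupme; CLASS=ol; POLE=ma


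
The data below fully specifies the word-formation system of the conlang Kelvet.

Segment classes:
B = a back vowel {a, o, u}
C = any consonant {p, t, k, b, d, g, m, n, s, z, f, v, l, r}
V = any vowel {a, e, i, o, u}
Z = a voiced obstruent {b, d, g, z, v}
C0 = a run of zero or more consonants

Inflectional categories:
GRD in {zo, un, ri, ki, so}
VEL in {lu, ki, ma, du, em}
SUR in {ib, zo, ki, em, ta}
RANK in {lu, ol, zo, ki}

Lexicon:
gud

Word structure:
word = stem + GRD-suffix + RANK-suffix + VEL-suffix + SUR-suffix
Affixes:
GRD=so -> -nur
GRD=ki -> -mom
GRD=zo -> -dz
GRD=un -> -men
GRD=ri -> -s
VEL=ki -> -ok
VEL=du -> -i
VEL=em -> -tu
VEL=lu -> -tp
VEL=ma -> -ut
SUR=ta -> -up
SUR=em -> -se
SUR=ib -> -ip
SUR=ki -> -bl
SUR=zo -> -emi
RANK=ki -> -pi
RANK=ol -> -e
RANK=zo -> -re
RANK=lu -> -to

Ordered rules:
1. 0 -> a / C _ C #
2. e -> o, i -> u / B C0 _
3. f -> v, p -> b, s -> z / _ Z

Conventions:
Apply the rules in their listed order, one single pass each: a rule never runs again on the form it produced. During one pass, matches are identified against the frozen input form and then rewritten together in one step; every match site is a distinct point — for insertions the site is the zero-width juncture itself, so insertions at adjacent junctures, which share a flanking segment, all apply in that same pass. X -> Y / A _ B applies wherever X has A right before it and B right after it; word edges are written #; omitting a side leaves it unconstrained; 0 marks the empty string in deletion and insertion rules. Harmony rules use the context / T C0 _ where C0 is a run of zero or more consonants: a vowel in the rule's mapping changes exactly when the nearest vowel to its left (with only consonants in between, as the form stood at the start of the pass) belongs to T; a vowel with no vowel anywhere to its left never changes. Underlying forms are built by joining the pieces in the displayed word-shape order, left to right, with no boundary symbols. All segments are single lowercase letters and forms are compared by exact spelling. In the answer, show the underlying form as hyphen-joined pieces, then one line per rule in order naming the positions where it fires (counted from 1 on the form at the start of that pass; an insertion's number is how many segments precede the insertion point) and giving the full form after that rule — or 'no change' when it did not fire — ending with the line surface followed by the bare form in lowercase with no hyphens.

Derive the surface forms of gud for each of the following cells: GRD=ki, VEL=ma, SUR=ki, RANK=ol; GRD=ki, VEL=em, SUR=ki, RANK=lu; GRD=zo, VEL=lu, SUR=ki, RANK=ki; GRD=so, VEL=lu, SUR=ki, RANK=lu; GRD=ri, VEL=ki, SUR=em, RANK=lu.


cell GRD=ki, VEL=ma, SUR=ki, RANK=ol:
underlying: gud-mom-e-ut-bl
1. 0 -> a / C _ C #: inserts after position(s) 10: gudmomeutbal
2. e -> o, i -> u / B C0 _: fires at position(s) 7: gudmomoutbal
3. f -> v, p -> b, s -> z / _ Z: no change
surface: gudmomoutbal

cell GRD=ki, VEL=em, SUR=ki, RANK=lu:
underlying: gud-mom-to-tu-bl
1. 0 -> a / C _ C #: inserts after position(s) 11: gudmomtotubal
2. e -> o, i -> u / B C0 _: no change
3. f -> v, p -> b, s -> z / _ Z: no change
surface: gudmomtotubal

cell GRD=zo, VEL=lu, SUR=ki, RANK=ki:
underlying: gud-dz-pi-tp-bl
1. 0 -> a / C _ C #: inserts after position(s) 10: guddzpitpbal
2. e -> o, i -> u / B C0 _: fires at position(s) 7: guddzputpbal
3. f -> v, p -> b, s -> z / _ Z: fires at position(s) 9: guddzputbbal
surface: guddzputbbal

cell GRD=so, VEL=lu, SUR=ki, RANK=lu:
underlying: gud-nur-to-tp-bl
1. 0 -> a / C _ C #: inserts after position(s) 11: gudnurtotpbal
2. e -> o, i -> u / B C0 _: no change
3. f -> v, p -> b, s -> z / _ Z: fires at position(s) 10: gudnurtotbbal
surface: gudnurtotbbal

cell GRD=ri, VEL=ki, SUR=em, RANK=lu:
underlying: gud-s-to-ok-se
1. 0 -> a / C _ C #: no change
2. e -> o, i -> u / B C0 _: fires at position(s) 10: gudstookso
3. f -> v, p -> b, s -> z / _ Z: no change
surface: gudstookso
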